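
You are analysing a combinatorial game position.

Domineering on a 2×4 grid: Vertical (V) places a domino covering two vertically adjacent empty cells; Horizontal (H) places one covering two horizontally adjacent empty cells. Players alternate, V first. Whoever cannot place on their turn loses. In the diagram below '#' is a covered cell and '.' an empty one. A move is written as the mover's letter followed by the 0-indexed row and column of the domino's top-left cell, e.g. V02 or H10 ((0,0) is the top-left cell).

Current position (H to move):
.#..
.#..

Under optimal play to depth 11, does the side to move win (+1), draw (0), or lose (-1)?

p1 H@[.#../.#..]: H02[.###/.#..]+1* H12[.#../.###]+1
p2 V@[.###/.#..]: V00[####/##..]-1*
p3 H@[####/##..]: H12[####/####]+1*
p4 V@[####/####] terminal -1; root [.#../.#..] d11

value(.#../.#.., H) = +1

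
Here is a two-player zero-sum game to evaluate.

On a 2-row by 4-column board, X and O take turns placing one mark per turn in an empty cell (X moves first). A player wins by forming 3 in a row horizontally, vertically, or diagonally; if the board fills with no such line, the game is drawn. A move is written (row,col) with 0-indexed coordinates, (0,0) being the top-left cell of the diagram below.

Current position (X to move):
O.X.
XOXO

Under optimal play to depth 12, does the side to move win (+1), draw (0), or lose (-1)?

value(O.X./XOXO, X) = 0

ply 1, X at O.X./XOXO | (0,1)=+0→OXX./XOXO*; (0,3)=+0→O.XX/XOXO
ply 2, O at OXX./XOXO | (0,3)=+0→OXXO/XOXO*
ply 3: OXXO/XOXO is terminal +0 (X); from O.X./XOXO depth 12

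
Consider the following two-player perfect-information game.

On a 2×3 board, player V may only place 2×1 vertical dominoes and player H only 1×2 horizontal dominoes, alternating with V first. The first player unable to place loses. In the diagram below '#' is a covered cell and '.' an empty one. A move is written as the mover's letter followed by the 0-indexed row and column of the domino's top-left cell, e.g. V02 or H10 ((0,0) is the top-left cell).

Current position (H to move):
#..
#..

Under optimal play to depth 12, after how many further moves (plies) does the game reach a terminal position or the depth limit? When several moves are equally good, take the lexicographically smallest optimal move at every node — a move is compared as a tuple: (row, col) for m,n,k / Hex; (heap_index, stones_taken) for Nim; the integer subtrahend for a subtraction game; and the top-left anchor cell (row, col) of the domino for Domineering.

PV length from [#../#..]: 1 ply

ply 1, H at #../#.. | H01=+1→###/#..*; H11=+1→#../###
ply 2: ###/#.. is terminal -1 (V); from #../#.. depth 12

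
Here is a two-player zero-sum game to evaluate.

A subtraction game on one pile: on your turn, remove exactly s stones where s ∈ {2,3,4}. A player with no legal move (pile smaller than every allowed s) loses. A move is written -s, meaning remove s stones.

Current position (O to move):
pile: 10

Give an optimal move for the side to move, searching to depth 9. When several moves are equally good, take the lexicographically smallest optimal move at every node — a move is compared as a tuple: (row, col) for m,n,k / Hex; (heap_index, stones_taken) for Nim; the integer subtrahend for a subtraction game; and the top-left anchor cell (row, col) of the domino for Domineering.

p1 O@[10]: -2[8]-1 -3[7]+1* -4[6]+1
p2 X@[7]: -2[5]-1* -3[4]-1 -4[3]-1
p3 O@[5]: -2[3]-1 -3[2]-1 -4[1]+1*
p4 X@[1] terminal -1; root [10] d9

O's best at [10]: -3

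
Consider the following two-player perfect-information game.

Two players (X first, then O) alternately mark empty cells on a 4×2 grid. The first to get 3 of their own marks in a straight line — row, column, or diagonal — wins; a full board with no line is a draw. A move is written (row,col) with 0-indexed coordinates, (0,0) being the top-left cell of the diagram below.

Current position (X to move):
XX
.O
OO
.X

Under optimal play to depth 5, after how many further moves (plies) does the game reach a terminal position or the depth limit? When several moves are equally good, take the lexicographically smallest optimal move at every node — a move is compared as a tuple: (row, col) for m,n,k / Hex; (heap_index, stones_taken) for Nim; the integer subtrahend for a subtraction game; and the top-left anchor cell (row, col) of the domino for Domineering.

p1 X@[XX/.O/OO/.X]: (1,0)[XX/XO/OO/.X]+0* (3,0)[XX/.O/OO/XX]+0
p2 O@[XX/XO/OO/.X]: (3,0)[XX/XO/OO/OX]+0*
p3 X@[XX/XO/OO/OX] terminal +0; root [XX/.O/OO/.X] d5

PV length from [XX/.O/OO/.X]: 2 plies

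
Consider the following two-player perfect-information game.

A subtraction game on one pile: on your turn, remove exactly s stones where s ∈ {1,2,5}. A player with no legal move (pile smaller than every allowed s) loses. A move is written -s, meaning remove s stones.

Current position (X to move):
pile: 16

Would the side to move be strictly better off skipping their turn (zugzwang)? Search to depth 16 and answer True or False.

[16] X move#1: -1:+1/15*, -2:-1/14, -5:-1/11
[15] O move#2: -1:-1/14*, -2:-1/13, -5:-1/10
[14] X move#3: -1:-1/13, -2:+1/12*, -5:+1/9
[12] O move#4: -1:-1/11*, -2:-1/10, -5:-1/7
[11] X move#5: -1:-1/10, -2:+1/9*, -5:+1/6
[9] O move#6: -1:-1/8*, -2:-1/7, -5:-1/4
[8] X move#7: -1:-1/7, -2:+1/6*, -5:+1/3
[6] O move#8: -1:-1/5*, -2:-1/4, -5:-1/1
[5] X move#9: -1:-1/4, -2:+1/3*, -5:+1/0
[3] O move#10: -1:-1/2*, -2:-1/1
[2] X move#11: -1:-1/1, -2:+1/0*
[0] end (terminal -1, O#12); searched 16 to 16
suppose X passes — search the same position with O to move:
pass> [16] O move#1: -1:+1/15*, -2:-1/14, -5:-1/11
pass> [15] X move#2: -1:-1/14*, -2:-1/13, -5:-1/10
pass> [14] O move#3: -1:-1/13, -2:+1/12*, -5:+1/9
pass> [12] X move#4: -1:-1/11*, -2:-1/10, -5:-1/7
pass> [11] O move#5: -1:-1/10, -2:+1/9*, -5:+1/6
pass> [9] X move#6: -1:-1/8*, -2:-1/7, -5:-1/4
pass> [8] O move#7: -1:-1/7, -2:+1/6*, -5:+1/3
pass> [6] X move#8: -1:-1/5*, -2:-1/4, -5:-1/1
pass> [5] O move#9: -1:-1/4, -2:+1/3*, -5:+1/0
pass> [3] X move#10: -1:-1/2*, -2:-1/1
pass> [2] O move#11: -1:-1/1, -2:+1/0*
pass> [0] end (terminal -1, X#12); searched 16 to 16
for X: play +1, pass -1

zugzwang(16, X) = False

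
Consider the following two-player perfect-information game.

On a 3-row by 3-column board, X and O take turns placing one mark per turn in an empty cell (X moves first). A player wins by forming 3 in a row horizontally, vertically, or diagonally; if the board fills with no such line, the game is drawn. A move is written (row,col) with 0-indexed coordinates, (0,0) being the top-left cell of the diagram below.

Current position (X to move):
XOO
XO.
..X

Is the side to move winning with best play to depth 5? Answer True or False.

X winning at [XOO/XO./..X]: True

[XOO/XO./..X] X move#1: (1,2):-1/XOO/XOX/..X, (2,0):+1/XOO/XO./X.X*, (2,1):-1/XOO/XO./.XX
[XOO/XO./X.X] end (terminal -1, O#2); searched XOO/XO./..X to 5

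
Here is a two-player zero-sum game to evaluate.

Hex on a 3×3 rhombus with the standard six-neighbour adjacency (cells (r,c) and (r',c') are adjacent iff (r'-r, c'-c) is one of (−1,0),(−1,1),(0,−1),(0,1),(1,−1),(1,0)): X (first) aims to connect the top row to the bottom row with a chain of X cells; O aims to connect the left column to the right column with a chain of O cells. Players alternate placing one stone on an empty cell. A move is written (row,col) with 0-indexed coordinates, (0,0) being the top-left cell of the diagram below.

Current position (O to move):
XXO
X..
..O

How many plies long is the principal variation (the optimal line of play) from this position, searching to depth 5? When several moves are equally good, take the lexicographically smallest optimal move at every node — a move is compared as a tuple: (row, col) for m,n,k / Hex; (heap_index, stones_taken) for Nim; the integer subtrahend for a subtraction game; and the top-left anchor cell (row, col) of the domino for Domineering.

PV length from [XXO/X../..O]: 3 plies

ply 1, O at XXO/X../..O | (1,1)=-1→XXO/XO./..O; (1,2)=-1→XXO/X.O/..O; (2,0)=+1→XXO/X../O.O*; (2,1)=-1→XXO/X../.OO
ply 2, X at XXO/X../O.O | (1,1)=-1→XXO/XX./O.O*; (1,2)=-1→XXO/X.X/O.O; (2,1)=-1→XXO/X../OXO
ply 3, O at XXO/XX./O.O | (1,2)=-1→XXO/XXO/O.O; (2,1)=+1→XXO/XX./OOO*
ply 4: XXO/XX./OOO is terminal -1 (X); from XXO/X../..O depth 5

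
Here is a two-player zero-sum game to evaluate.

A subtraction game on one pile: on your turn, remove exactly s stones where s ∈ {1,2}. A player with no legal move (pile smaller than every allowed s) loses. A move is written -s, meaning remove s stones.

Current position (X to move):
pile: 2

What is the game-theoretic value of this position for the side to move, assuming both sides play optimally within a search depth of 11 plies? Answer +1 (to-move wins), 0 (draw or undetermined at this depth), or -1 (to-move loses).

[2] X move#1: -1:-1/1, -2:+1/0*
[0] end (terminal -1, O#2); searched 2 to 11

value(2, X) = +1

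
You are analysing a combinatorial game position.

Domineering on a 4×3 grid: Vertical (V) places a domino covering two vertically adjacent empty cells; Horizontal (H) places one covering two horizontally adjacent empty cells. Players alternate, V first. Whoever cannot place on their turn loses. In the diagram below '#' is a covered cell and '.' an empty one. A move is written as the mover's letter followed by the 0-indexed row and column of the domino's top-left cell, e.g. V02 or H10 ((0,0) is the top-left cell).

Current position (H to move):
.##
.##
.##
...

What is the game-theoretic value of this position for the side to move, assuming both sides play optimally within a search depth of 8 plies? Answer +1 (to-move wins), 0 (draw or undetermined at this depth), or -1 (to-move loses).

[.##/.##/.##/...] H move#1: H30:-1/.##/.##/.##/##.*, H31:-1/.##/.##/.##/.##
[.##/.##/.##/##.] V move#2: V00:+1/###/###/.##/##.*, V10:+1/.##/###/###/##.
[###/###/.##/##.] end (terminal -1, H#3); searched .##/.##/.##/... to 8

value(.##/.##/.##/..., H) = -1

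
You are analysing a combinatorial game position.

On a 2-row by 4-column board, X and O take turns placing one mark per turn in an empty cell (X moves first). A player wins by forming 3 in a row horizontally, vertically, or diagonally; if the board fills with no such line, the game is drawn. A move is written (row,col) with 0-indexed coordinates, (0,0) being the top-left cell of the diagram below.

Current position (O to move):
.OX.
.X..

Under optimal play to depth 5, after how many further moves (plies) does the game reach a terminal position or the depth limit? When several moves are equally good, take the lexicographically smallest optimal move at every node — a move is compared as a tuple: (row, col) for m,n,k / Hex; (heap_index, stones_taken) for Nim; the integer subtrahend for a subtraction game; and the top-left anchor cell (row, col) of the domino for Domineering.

PV length from [.OX./.X..]: 5 plies

ply 1, O at .OX./.X.. | (0,0)=-1→OOX./.X..; (0,3)=-1→.OXO/.X..; (1,0)=+0→.OX./OX..*; (1,2)=+0→.OX./.XO.; (1,3)=+0→.OX./.X.O
ply 2, X at .OX./OX.. | (0,0)=+0→XOX./OX..*; (0,3)=+0→.OXX/OX..; (1,2)=+0→.OX./OXX.; (1,3)=+0→.OX./OX.X
ply 3, O at XOX./OX.. | (0,3)=+0→XOXO/OX..*; (1,2)=+0→XOX./OXO.; (1,3)=+0→XOX./OX.O
ply 4, X at XOXO/OX.. | (1,2)=+0→XOXO/OXX.*; (1,3)=+0→XOXO/OX.X
ply 5, O at XOXO/OXX. | (1,3)=+0→XOXO/OXXO*
ply 6: XOXO/OXXO is terminal +0 (X); from .OX./.X.. depth 5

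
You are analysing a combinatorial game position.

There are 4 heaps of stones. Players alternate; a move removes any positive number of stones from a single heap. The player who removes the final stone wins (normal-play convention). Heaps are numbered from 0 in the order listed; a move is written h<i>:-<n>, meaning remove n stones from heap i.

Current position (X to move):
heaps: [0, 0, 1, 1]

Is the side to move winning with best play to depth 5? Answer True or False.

[(0,0,1,1)] X move#1: h2:-1:-1/(0,0,0,1)*, h3:-1:-1/(0,0,1,0)
[(0,0,0,1)] O move#2: h3:-1:+1/(0,0,0,0)*
[(0,0,0,0)] end (terminal -1, X#3); searched (0,0,1,1) to 5

X winning at [(0,0,1,1)]: False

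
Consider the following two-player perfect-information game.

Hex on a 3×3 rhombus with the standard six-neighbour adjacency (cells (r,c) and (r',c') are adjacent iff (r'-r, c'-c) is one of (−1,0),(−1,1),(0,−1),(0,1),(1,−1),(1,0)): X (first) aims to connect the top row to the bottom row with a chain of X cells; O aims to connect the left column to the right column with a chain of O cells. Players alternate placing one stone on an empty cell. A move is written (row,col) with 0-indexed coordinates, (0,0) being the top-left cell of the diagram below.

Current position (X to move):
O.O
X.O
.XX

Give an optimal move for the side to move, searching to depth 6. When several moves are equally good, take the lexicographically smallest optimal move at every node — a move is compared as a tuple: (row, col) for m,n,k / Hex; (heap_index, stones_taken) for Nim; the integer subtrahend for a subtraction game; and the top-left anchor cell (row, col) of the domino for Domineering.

X's best at [O.O/X.O/.XX]: (0,1)

p1 X@[O.O/X.O/.XX]: (0,1)[OXO/X.O/.XX]+1* (1,1)[O.O/XXO/.XX]-1 (2,0)[O.O/X.O/XXX]-1
p2 O@[OXO/X.O/.XX]: (1,1)[OXO/XOO/.XX]-1* (2,0)[OXO/X.O/OXX]-1
p3 X@[OXO/XOO/.XX]: (2,0)[OXO/XOO/XXX]+1*
p4 O@[OXO/XOO/XXX] terminal -1; root [O.O/X.O/.XX] d6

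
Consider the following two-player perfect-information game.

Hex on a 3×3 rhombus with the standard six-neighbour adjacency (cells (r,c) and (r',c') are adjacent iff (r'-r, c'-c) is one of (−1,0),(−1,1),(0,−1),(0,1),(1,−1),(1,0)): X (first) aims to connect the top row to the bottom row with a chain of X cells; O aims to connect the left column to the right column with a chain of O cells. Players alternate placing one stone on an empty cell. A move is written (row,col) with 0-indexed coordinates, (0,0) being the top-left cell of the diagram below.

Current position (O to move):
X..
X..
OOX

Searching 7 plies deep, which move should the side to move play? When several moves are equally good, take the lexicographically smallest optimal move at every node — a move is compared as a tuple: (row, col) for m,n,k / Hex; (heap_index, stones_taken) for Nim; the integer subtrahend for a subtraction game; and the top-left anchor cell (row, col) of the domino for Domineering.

[X../X../OOX] O move#1: (0,1):-1/XO./X../OOX, (0,2):+1/X.O/X../OOX*, (1,1):+1/X../XO./OOX, (1,2):+1/X../X.O/OOX
[X.O/X../OOX] X move#2: (0,1):-1/XXO/X../OOX*, (1,1):-1/X.O/XX./OOX, (1,2):-1/X.O/X.X/OOX
[XXO/X../OOX] O move#3: (1,1):+1/XXO/XO./OOX*, (1,2):+1/XXO/X.O/OOX
[XXO/XO./OOX] end (terminal -1, X#4); searched X../X../OOX to 7

O's best at [X../X../OOX]: (0,2)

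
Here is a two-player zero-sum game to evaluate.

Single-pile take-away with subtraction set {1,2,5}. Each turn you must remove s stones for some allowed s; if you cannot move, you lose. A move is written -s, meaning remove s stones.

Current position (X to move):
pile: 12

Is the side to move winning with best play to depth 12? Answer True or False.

ply 1, X at 12 | -1=-1→11*; -2=-1→10; -5=-1→7
ply 2, O at 11 | -1=-1→10; -2=+1→9*; -5=+1→6
ply 3, X at 9 | -1=-1→8*; -2=-1→7; -5=-1→4
ply 4, O at 8 | -1=-1→7; -2=+1→6*; -5=+1→3
ply 5, X at 6 | -1=-1→5*; -2=-1→4; -5=-1→1
ply 6, O at 5 | -1=-1→4; -2=+1→3*; -5=+1→0
ply 7, X at 3 | -1=-1→2*; -2=-1→1
ply 8, O at 2 | -1=-1→1; -2=+1→0*
ply 9: 0 is terminal -1 (X); from 12 depth 12

X winning at [12]: False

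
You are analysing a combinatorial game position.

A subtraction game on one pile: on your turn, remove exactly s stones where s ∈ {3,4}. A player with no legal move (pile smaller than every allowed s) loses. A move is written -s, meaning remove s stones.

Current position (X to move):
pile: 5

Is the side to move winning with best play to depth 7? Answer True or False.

X winning at [5]: True

ply 1, X at 5 | -3=+1→2*; -4=+1→1
ply 2: 2 is terminal -1 (O); from 5 depth 7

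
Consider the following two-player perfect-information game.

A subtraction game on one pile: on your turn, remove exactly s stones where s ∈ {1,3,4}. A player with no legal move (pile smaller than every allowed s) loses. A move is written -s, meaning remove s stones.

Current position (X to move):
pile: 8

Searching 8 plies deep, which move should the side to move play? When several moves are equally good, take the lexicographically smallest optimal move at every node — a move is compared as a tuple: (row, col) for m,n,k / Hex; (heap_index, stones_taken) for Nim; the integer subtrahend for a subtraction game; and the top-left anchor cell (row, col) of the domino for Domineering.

p1 X@[8]: -1[7]+1* -3[5]-1 -4[4]-1
p2 O@[7]: -1[6]-1* -3[4]-1 -4[3]-1
p3 X@[6]: -1[5]-1 -3[3]-1 -4[2]+1*
p4 O@[2]: -1[1]-1*
p5 X@[1]: -1[0]+1*
p6 O@[0] terminal -1; root [8] d8

X's best at [8]: -1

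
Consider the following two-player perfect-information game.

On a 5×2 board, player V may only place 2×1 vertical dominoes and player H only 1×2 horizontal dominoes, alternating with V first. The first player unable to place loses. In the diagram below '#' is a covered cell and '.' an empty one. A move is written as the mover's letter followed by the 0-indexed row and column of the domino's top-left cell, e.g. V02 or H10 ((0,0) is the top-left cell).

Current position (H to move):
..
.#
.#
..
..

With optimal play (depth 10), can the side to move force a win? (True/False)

[../.#/.#/../..] H move#1: H00:-1/##/.#/.#/../.., H30:+1/../.#/.#/##/..*, H40:+1/../.#/.#/../##
[../.#/.#/##/..] V move#2: V00:-1/#./##/.#/##/..*, V10:-1/../##/##/##/..
[#./##/.#/##/..] H move#3: H40:+1/#./##/.#/##/##*
[#./##/.#/##/##] end (terminal -1, V#4); searched ../.#/.#/../.. to 10

H winning at [../.#/.#/../..]: True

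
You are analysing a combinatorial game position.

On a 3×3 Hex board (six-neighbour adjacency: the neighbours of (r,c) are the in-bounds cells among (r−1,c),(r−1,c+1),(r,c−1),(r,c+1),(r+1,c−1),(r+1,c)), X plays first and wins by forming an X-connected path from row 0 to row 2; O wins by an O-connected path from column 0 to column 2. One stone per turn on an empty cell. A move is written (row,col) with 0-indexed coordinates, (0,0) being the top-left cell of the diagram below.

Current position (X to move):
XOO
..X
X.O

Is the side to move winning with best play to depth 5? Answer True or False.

X winning at [XOO/..X/X.O]: True

ply 1, X at XOO/..X/X.O | (1,0)=+1→XOO/X.X/X.O*; (1,1)=-1→XOO/.XX/X.O; (2,1)=-1→XOO/..X/XXO
ply 2: XOO/X.X/X.O is terminal -1 (O); from XOO/..X/X.O depth 5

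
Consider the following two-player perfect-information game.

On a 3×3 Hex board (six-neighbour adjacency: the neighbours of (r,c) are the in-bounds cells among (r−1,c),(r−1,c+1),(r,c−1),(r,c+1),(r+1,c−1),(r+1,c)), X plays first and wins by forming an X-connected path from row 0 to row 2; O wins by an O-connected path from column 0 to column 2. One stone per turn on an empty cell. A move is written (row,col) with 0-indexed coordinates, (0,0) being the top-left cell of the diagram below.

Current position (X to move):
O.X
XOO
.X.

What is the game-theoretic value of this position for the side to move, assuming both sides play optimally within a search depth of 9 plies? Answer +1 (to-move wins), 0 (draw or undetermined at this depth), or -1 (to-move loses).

ply 1, X at O.X/XOO/.X. | (0,1)=-1→OXX/XOO/.X.*; (2,0)=-1→O.X/XOO/XX.; (2,2)=-1→O.X/XOO/.XX
ply 2, O at OXX/XOO/.X. | (2,0)=+1→OXX/XOO/OX.*; (2,2)=-1→OXX/XOO/.XO
ply 3: OXX/XOO/OX. is terminal -1 (X); from O.X/XOO/.X. depth 9

value(O.X/XOO/.X., X) = -1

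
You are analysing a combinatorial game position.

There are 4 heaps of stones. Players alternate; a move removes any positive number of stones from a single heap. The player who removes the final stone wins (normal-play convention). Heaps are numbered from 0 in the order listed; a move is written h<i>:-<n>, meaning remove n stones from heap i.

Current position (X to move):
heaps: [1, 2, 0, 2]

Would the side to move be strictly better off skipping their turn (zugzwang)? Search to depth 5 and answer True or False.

zugzwang((1,2,0,2), X) = False

p1 X@[(1,2,0,2)]: h0:-1[(0,2,0,2)]+1* h1:-1[(1,1,0,2)]-1 h1:-2[(1,0,0,2)]-1 h3:-1[(1,2,0,1)]-1 h3:-2[(1,2,0,0)]-1
p2 O@[(0,2,0,2)]: h1:-1[(0,1,0,2)]-1* h1:-2[(0,0,0,2)]-1 h3:-1[(0,2,0,1)]-1 h3:-2[(0,2,0,0)]-1
p3 X@[(0,1,0,2)]: h1:-1[(0,0,0,2)]-1 h3:-1[(0,1,0,1)]+1* h3:-2[(0,1,0,0)]-1
p4 O@[(0,1,0,1)]: h1:-1[(0,0,0,1)]-1* h3:-1[(0,1,0,0)]-1
p5 X@[(0,0,0,1)]: h3:-1[(0,0,0,0)]+1*
p6 O@[(0,0,0,0)] terminal -1; root [(1,2,0,2)] d5
suppose X passes — search the same position with O to move:
pass> p1 O@[(1,2,0,2)]: h0:-1[(0,2,0,2)]+1* h1:-1[(1,1,0,2)]-1 h1:-2[(1,0,0,2)]-1 h3:-1[(1,2,0,1)]-1 h3:-2[(1,2,0,0)]-1
pass> p2 X@[(0,2,0,2)]: h1:-1[(0,1,0,2)]-1* h1:-2[(0,0,0,2)]-1 h3:-1[(0,2,0,1)]-1 h3:-2[(0,2,0,0)]-1
pass> p3 O@[(0,1,0,2)]: h1:-1[(0,0,0,2)]-1 h3:-1[(0,1,0,1)]+1* h3:-2[(0,1,0,0)]-1
pass> p4 X@[(0,1,0,1)]: h1:-1[(0,0,0,1)]-1* h3:-1[(0,1,0,0)]-1
pass> p5 O@[(0,0,0,1)]: h3:-1[(0,0,0,0)]+1*
pass> p6 X@[(0,0,0,0)] terminal -1; root [(1,2,0,2)] d5
for X: play +1, pass -1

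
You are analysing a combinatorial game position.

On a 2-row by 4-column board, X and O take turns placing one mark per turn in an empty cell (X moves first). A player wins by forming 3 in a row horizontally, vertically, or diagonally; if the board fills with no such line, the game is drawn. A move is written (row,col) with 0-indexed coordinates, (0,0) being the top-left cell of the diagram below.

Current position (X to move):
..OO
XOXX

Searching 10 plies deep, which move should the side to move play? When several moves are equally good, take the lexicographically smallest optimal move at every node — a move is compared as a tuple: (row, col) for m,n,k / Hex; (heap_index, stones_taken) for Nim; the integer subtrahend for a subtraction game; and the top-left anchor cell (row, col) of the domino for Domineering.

X's best at [..OO/XOXX]: (0,1)

ply 1, X at ..OO/XOXX | (0,0)=-1→X.OO/XOXX; (0,1)=+0→.XOO/XOXX*
ply 2, O at .XOO/XOXX | (0,0)=+0→OXOO/XOXX*
ply 3: OXOO/XOXX is terminal +0 (X); from ..OO/XOXX depth 10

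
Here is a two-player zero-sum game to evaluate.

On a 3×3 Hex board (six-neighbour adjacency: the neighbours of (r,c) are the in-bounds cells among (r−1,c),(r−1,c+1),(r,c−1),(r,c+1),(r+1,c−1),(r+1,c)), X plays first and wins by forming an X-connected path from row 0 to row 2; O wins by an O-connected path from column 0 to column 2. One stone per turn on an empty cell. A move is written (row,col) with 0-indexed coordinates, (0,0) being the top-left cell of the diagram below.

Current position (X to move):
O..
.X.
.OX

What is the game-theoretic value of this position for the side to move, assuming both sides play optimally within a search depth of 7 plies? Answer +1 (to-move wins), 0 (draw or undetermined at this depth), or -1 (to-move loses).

[O../.X./.OX] X move#1: (0,1):+1/OX./.X./.OX*, (0,2):+1/O.X/.X./.OX, (1,0):+1/O../XX./.OX, (1,2):+1/O../.XX/.OX, (2,0):+1/O../.X./XOX
[OX./.X./.OX] O move#2: (0,2):-1/OXO/.X./.OX*, (1,0):-1/OX./OX./.OX, (1,2):-1/OX./.XO/.OX, (2,0):-1/OX./.X./OOX
[OXO/.X./.OX] X move#3: (1,0):+1/OXO/XX./.OX*, (1,2):+1/OXO/.XX/.OX, (2,0):+1/OXO/.X./XOX
[OXO/XX./.OX] O move#4: (1,2):-1/OXO/XXO/.OX*, (2,0):-1/OXO/XX./OOX
[OXO/XXO/.OX] X move#5: (2,0):+1/OXO/XXO/XOX*
[OXO/XXO/XOX] end (terminal -1, O#6); searched O../.X./.OX to 7

value(O../.X./.OX, X) = +1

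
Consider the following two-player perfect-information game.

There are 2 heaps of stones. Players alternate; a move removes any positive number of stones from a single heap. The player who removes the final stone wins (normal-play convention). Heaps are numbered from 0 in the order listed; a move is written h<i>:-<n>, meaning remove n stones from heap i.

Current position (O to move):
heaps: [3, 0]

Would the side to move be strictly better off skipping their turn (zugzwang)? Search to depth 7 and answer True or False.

zugzwang((3,0), O) = False

[(3,0)] O move#1: h0:-1:-1/(2,0), h0:-2:-1/(1,0), h0:-3:+1/(0,0)*
[(0,0)] end (terminal -1, X#2); searched (3,0) to 7
if O skipped the turn, X would face:
~ [(3,0)] X move#1: h0:-1:-1/(2,0), h0:-2:-1/(1,0), h0:-3:+1/(0,0)*
~ [(0,0)] end (terminal -1, O#2); searched (3,0) to 7
compare (O): move=+1 vs pass=-1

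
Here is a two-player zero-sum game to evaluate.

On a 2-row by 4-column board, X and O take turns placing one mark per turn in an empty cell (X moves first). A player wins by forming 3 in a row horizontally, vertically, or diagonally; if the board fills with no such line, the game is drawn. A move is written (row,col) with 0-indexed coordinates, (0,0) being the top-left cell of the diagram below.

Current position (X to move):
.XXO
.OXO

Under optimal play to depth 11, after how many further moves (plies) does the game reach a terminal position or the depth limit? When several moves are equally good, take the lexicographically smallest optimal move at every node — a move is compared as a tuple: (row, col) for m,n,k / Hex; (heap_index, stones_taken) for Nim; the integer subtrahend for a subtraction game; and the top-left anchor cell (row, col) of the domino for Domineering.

PV length from [.XXO/.OXO]: 1 ply

[.XXO/.OXO] X move#1: (0,0):+1/XXXO/.OXO*, (1,0):+0/.XXO/XOXO
[XXXO/.OXO] end (terminal -1, O#2); searched .XXO/.OXO to 11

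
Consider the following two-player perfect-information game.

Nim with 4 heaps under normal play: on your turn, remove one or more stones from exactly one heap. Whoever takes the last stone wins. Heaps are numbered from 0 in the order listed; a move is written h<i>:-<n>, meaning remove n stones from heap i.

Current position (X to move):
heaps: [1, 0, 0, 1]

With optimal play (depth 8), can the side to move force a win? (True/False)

X winning at [(1,0,0,1)]: False

p1 X@[(1,0,0,1)]: h0:-1[(0,0,0,1)]-1* h3:-1[(1,0,0,0)]-1
p2 O@[(0,0,0,1)]: h3:-1[(0,0,0,0)]+1*
p3 X@[(0,0,0,0)] terminal -1; root [(1,0,0,1)] d8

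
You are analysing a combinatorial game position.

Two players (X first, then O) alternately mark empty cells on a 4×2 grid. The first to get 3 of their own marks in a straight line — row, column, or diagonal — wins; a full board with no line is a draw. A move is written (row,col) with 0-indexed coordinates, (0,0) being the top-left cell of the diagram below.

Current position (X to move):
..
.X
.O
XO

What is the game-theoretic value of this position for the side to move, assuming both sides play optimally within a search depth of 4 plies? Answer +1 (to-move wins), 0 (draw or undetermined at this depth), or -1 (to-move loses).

p1 X@[../.X/.O/XO]: (0,0)[X./.X/.O/XO]+0* (0,1)[.X/.X/.O/XO]+0 (1,0)[../XX/.O/XO]+0 (2,0)[../.X/XO/XO]+0
p2 O@[X./.X/.O/XO]: (0,1)[XO/.X/.O/XO]+0* (1,0)[X./OX/.O/XO]+0 (2,0)[X./.X/OO/XO]+0
p3 X@[XO/.X/.O/XO]: (1,0)[XO/XX/.O/XO]+0* (2,0)[XO/.X/XO/XO]+0
p4 O@[XO/XX/.O/XO]: (2,0)[XO/XX/OO/XO]+0*
p5 X@[XO/XX/OO/XO] terminal +0; root [../.X/.O/XO] d4

value(../.X/.O/XO, X) = 0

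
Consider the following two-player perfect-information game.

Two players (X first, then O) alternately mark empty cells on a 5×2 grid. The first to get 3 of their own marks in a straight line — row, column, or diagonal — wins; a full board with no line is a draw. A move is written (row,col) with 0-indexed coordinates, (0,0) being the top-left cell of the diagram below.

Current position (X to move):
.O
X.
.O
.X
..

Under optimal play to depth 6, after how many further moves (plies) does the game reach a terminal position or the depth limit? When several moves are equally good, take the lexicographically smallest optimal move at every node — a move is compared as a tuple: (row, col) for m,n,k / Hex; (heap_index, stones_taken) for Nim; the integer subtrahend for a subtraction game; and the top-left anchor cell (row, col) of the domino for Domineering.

PV length from [.O/X./.O/.X/..]: 6 plies

[.O/X./.O/.X/..] X move#1: (0,0):-1/XO/X./.O/.X/.., (1,1):+0/.O/XX/.O/.X/..*, (2,0):-1/.O/X./XO/.X/.., (3,0):-1/.O/X./.O/XX/.., (4,0):-1/.O/X./.O/.X/X., (4,1):-1/.O/X./.O/.X/.X
[.O/XX/.O/.X/..] O move#2: (0,0):+0/OO/XX/.O/.X/..*, (2,0):+0/.O/XX/OO/.X/.., (3,0):+0/.O/XX/.O/OX/.., (4,0):-1/.O/XX/.O/.X/O., (4,1):-1/.O/XX/.O/.X/.O
[OO/XX/.O/.X/..] X move#3: (2,0):+0/OO/XX/XO/.X/..*, (3,0):+0/OO/XX/.O/XX/.., (4,0):+0/OO/XX/.O/.X/X., (4,1):+0/OO/XX/.O/.X/.X
[OO/XX/XO/.X/..] O move#4: (3,0):+0/OO/XX/XO/OX/..*, (4,0):-1/OO/XX/XO/.X/O., (4,1):-1/OO/XX/XO/.X/.O
[OO/XX/XO/OX/..] X move#5: (4,0):+0/OO/XX/XO/OX/X.*, (4,1):+0/OO/XX/XO/OX/.X
[OO/XX/XO/OX/X.] O move#6: (4,1):+0/OO/XX/XO/OX/XO*
[OO/XX/XO/OX/XO] end (terminal +0, X#7); searched .O/X./.O/.X/.. to 6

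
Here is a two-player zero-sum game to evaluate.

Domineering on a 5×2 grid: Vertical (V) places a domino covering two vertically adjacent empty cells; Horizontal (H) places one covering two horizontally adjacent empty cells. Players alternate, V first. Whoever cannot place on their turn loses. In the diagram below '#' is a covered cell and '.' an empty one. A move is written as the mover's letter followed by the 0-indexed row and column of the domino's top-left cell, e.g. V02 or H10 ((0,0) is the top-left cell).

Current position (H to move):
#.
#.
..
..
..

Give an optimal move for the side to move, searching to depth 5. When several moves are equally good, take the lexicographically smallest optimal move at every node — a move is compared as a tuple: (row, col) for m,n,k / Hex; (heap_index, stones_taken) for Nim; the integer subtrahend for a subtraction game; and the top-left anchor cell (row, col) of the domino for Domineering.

H's best at [#./#./../../..]: H30

ply 1, H at #./#./../../.. | H20=-1→#./#./##/../..; H30=+1→#./#./../##/..*; H40=-1→#./#./../../##
ply 2, V at #./#./../##/.. | V01=-1→##/##/../##/..*; V11=-1→#./##/.#/##/..
ply 3, H at ##/##/../##/.. | H20=+1→##/##/##/##/..*; H40=+1→##/##/../##/##
ply 4: ##/##/##/##/.. is terminal -1 (V); from #./#./../../.. depth 5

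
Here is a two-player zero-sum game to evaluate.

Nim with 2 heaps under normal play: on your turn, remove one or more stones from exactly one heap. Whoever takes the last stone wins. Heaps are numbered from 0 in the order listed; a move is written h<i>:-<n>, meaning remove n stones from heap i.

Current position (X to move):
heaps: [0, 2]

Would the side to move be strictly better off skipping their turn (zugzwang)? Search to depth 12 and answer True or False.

zugzwang((0,2), X) = False

p1 X@[(0,2)]: h1:-1[(0,1)]-1 h1:-2[(0,0)]+1*
p2 O@[(0,0)] terminal -1; root [(0,2)] d12
if X skipped the turn, O would face:
~ p1 O@[(0,2)]: h1:-1[(0,1)]-1 h1:-2[(0,0)]+1*
~ p2 X@[(0,0)] terminal -1; root [(0,2)] d12
compare (X): move=+1 vs pass=-1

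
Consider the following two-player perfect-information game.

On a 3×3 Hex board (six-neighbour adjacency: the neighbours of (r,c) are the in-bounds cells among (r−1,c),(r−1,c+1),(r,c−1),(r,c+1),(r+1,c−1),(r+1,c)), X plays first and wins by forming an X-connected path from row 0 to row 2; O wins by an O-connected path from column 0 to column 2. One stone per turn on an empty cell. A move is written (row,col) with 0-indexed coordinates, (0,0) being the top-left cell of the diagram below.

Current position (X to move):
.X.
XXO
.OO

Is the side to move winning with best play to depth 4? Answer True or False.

X winning at [.X./XXO/.OO]: True

p1 X@[.X./XXO/.OO]: (0,0)[XX./XXO/.OO]-1 (0,2)[.XX/XXO/.OO]-1 (2,0)[.X./XXO/XOO]+1*
p2 O@[.X./XXO/XOO] terminal -1; root [.X./XXO/.OO] d4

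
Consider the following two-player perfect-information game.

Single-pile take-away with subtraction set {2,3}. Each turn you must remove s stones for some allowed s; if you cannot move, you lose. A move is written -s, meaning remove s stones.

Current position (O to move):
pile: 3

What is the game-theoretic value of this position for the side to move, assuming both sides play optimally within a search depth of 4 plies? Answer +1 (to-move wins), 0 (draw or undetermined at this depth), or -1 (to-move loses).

value(3, O) = +1

[3] O move#1: -2:+1/1*, -3:+1/0
[1] end (terminal -1, X#2); searched 3 to 4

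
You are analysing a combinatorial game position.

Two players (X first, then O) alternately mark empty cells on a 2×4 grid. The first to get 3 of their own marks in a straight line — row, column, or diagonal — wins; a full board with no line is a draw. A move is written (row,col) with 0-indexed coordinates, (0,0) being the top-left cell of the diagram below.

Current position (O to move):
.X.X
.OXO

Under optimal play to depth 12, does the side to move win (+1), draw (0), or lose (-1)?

[.X.X/.OXO] O move#1: (0,0):-1/OX.X/.OXO, (0,2):+0/.XOX/.OXO*, (1,0):-1/.X.X/OOXO
[.XOX/.OXO] X move#2: (0,0):+0/XXOX/.OXO*, (1,0):+0/.XOX/XOXO
[XXOX/.OXO] O move#3: (1,0):+0/XXOX/OOXO*
[XXOX/OOXO] end (terminal +0, X#4); searched .X.X/.OXO to 12

value(.X.X/.OXO, O) = 0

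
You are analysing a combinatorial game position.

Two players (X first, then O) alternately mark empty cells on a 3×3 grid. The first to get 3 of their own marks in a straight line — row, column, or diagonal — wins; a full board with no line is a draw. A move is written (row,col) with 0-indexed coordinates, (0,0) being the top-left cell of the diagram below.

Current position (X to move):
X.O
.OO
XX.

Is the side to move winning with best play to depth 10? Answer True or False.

X winning at [X.O/.OO/XX.]: True

p1 X@[X.O/.OO/XX.]: (0,1)[XXO/.OO/XX.]-1 (1,0)[X.O/XOO/XX.]+1* (2,2)[X.O/.OO/XXX]+1
p2 O@[X.O/XOO/XX.] terminal -1; root [X.O/.OO/XX.] d10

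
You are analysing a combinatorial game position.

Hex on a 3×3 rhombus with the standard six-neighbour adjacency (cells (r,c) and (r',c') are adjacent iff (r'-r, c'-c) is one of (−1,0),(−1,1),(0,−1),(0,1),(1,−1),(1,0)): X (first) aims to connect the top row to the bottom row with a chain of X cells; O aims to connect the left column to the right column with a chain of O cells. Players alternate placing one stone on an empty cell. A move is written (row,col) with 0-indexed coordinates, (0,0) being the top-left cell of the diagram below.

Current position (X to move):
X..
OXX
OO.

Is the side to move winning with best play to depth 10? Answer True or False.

ply 1, X at X../OXX/OO. | (0,1)=-1→XX./OXX/OO.; (0,2)=-1→X.X/OXX/OO.; (2,2)=+1→X../OXX/OOX*
ply 2, O at X../OXX/OOX | (0,1)=-1→XO./OXX/OOX*; (0,2)=-1→X.O/OXX/OOX
ply 3, X at XO./OXX/OOX | (0,2)=+1→XOX/OXX/OOX*
ply 4: XOX/OXX/OOX is terminal -1 (O); from X../OXX/OO. depth 10

X winning at [X../OXX/OO.]: True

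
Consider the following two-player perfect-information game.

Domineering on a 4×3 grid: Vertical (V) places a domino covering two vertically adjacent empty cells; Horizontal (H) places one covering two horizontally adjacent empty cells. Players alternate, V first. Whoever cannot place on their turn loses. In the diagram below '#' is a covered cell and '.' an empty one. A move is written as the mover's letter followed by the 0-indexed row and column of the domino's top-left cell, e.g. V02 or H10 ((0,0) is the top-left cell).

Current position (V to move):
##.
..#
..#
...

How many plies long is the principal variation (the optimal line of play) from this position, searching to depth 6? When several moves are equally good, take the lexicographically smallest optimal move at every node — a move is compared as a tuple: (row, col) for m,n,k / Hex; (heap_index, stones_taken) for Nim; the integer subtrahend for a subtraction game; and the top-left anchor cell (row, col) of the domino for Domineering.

PV length from [##./..#/..#/...]: 3 plies

ply 1, V at ##./..#/..#/... | V10=+1→##./#.#/#.#/...*; V11=+1→##./.##/.##/...; V20=+1→##./..#/#.#/#..; V21=+1→##./..#/.##/.#.
ply 2, H at ##./#.#/#.#/... | H30=-1→##./#.#/#.#/##.*; H31=-1→##./#.#/#.#/.##
ply 3, V at ##./#.#/#.#/##. | V11=+1→##./###/###/##.*
ply 4: ##./###/###/##. is terminal -1 (H); from ##./..#/..#/... depth 6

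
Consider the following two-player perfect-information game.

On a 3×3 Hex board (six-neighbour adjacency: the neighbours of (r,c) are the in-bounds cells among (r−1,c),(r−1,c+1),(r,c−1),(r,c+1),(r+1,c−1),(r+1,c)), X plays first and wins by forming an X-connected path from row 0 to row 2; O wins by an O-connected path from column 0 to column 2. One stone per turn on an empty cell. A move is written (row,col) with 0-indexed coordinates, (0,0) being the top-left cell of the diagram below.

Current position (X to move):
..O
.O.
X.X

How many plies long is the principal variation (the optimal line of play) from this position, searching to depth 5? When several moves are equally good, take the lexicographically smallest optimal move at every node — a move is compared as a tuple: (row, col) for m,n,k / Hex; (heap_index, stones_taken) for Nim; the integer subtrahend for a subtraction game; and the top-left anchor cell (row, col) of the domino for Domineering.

ply 1, X at ..O/.O./X.X | (0,0)=-1→X.O/.O./X.X; (0,1)=-1→.XO/.O./X.X; (1,0)=+1→..O/XO./X.X*; (1,2)=-1→..O/.OX/X.X; (2,1)=-1→..O/.O./XXX
ply 2, O at ..O/XO./X.X | (0,0)=-1→O.O/XO./X.X*; (0,1)=-1→.OO/XO./X.X; (1,2)=-1→..O/XOO/X.X; (2,1)=-1→..O/XO./XOX
ply 3, X at O.O/XO./X.X | (0,1)=+1→OXO/XO./X.X*; (1,2)=-1→O.O/XOX/X.X; (2,1)=-1→O.O/XO./XXX
ply 4: OXO/XO./X.X is terminal -1 (O); from ..O/.O./X.X depth 5

PV length from [..O/.O./X.X]: 3 plies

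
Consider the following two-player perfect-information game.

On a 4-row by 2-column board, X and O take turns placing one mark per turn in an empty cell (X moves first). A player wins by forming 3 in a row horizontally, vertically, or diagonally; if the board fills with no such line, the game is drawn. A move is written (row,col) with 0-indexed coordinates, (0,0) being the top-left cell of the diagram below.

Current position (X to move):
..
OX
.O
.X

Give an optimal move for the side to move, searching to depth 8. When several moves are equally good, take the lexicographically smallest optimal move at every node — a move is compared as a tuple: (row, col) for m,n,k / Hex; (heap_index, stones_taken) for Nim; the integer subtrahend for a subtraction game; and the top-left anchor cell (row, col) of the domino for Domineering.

p1 X@[../OX/.O/.X]: (0,0)[X./OX/.O/.X]+0* (0,1)[.X/OX/.O/.X]-1 (2,0)[../OX/XO/.X]+0 (3,0)[../OX/.O/XX]+0
p2 O@[X./OX/.O/.X]: (0,1)[XO/OX/.O/.X]+0* (2,0)[X./OX/OO/.X]+0 (3,0)[X./OX/.O/OX]+0
p3 X@[XO/OX/.O/.X]: (2,0)[XO/OX/XO/.X]+0* (3,0)[XO/OX/.O/XX]+0
p4 O@[XO/OX/XO/.X]: (3,0)[XO/OX/XO/OX]+0*
p5 X@[XO/OX/XO/OX] terminal +0; root [../OX/.O/.X] d8

X's best at [../OX/.O/.X]: (0,0)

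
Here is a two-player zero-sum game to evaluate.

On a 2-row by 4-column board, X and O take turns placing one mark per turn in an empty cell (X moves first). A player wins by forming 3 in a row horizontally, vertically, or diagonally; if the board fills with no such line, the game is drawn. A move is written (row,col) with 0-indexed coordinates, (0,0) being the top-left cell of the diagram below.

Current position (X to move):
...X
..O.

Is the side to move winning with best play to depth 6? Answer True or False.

[...X/..O.] X move#1: (0,0):-1/X..X/..O., (0,1):+0/.X.X/..O.*, (0,2):+0/..XX/..O., (1,0):+0/...X/X.O., (1,1):+0/...X/.XO., (1,3):+0/...X/..OX
[.X.X/..O.] O move#2: (0,0):-1/OX.X/..O., (0,2):+0/.XOX/..O.*, (1,0):-1/.X.X/O.O., (1,1):-1/.X.X/.OO., (1,3):-1/.X.X/..OO
[.XOX/..O.] X move#3: (0,0):-1/XXOX/..O., (1,0):+0/.XOX/X.O.*, (1,1):+0/.XOX/.XO., (1,3):+0/.XOX/..OX
[.XOX/X.O.] O move#4: (0,0):+0/OXOX/X.O.*, (1,1):+0/.XOX/XOO., (1,3):+0/.XOX/X.OO
[OXOX/X.O.] X move#5: (1,1):+0/OXOX/XXO.*, (1,3):+0/OXOX/X.OX
[OXOX/XXO.] O move#6: (1,3):+0/OXOX/XXOO*
[OXOX/XXOO] end (terminal +0, X#7); searched ...X/..O. to 6

X winning at [...X/..O.]: False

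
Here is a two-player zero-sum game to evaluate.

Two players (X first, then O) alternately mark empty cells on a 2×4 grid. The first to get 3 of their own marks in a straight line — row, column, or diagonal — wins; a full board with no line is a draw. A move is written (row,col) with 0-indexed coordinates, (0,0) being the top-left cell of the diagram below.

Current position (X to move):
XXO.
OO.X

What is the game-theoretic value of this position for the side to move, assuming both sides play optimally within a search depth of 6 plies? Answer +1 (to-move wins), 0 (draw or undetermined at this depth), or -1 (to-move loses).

p1 X@[XXO./OO.X]: (0,3)[XXOX/OO.X]-1 (1,2)[XXO./OOXX]+0*
p2 O@[XXO./OOXX]: (0,3)[XXOO/OOXX]+0*
p3 X@[XXOO/OOXX] terminal +0; root [XXO./OO.X] d6

value(XXO./OO.X, X) = 0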